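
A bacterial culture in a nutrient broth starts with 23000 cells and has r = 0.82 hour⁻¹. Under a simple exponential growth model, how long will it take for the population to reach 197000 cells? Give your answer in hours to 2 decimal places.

Set N₀·e^(rt) = 197000: e^(0.82·t) = 197000/23000 = 8.5652.
0.82·t = ln(8.5652) = 2.1477, so t = 2.1477/0.82 = 2.6192.

2.62 hours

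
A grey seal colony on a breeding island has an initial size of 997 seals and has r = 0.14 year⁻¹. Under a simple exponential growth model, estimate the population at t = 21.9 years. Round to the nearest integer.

21392 seals

N(t) = N₀·e^(rt) = 997 × e^(0.14×21.9) = 997 × e^3.066.
e^3.066 ≈ 21.456, so N ≈ 997 × 21.456 = 21391.5.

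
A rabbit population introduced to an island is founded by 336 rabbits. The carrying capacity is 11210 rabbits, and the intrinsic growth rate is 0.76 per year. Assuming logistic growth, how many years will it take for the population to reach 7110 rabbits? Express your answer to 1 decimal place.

5.3 years

A = (K − N₀)/N₀ = (11210 − 336)/336 = 32.363.
Solve 11210/(1 + 32.363·e^(−0.76t)) = 7110: 1 + 32.363·e^(−0.76t) = 1.5767, so e^(−0.76t) = 0.0178182.
−0.76·t = ln(0.0178182) = -4.0275, so t = 4.0275/0.76 = 5.2994.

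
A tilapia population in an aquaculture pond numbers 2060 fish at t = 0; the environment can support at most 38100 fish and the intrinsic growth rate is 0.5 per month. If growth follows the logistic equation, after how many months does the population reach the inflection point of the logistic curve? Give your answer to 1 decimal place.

5.7 months

Logistic growth is fastest at N = K/2 = 19050.
A = (K − N₀)/N₀ = 17.495. Set K/(1 + A·e^(−rt)) = K/2 → A·e^(−rt) = 1.
e^(−0.5t) = 1/17.495 = 0.0571587, so t = ln(17.495)/0.5 = 2.8619/0.5 = 5.7238.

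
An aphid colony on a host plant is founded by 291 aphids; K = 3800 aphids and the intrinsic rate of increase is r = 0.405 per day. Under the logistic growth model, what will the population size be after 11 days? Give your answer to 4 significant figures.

A = (K − N₀)/N₀ = (3800 − 291)/291 = 12.058.
N(t) = K/(1 + A·e^(−rt)) = 3800/(1 + 12.058×e^(−0.405×11)).
e^(−4.455) = 0.01162; denominator = 1 + 12.058×0.01162 = 1.1401.
N = 3800/1.1401 = 3332.97.

3333 aphids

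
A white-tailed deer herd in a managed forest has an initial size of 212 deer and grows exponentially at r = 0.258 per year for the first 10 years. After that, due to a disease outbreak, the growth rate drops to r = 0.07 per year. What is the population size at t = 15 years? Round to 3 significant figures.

Phase 1: N(10) = 212·e^(0.258×10) = 212·e^2.58 = 2797.79.
Phase 2 runs for 15 − 10 = 5 years at r = 0.07.
N(15) = 2797.79·e^(0.07×5) = 2797.79·e^0.35 = 3970.26.

3970 deer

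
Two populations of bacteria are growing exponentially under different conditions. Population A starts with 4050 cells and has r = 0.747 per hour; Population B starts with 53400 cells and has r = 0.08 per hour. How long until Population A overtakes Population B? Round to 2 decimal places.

3.87 hours

Set 4050·e^(0.747t) = 53400·e^(0.08t).
e^((0.747 − 0.08)t) = 53400/4050 → e^(0.667·t) = 13.185.
0.667·t = ln(13.185) = 2.5791, so t = 2.5791/0.667 = 3.8667.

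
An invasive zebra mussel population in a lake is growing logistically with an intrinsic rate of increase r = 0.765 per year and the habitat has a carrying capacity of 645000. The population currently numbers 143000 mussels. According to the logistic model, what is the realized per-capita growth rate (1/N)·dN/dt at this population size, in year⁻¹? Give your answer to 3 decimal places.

0.595 per year

(1/N)·dN/dt = r(1 − N/K) = 0.765 × (1 − 143000/645000).
= 0.765 × 0.77829 = 0.5954.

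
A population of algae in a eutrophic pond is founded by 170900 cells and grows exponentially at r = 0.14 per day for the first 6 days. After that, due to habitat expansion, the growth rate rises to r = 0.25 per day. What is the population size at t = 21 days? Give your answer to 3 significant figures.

Phase 1: N(6) = 170900·e^(0.14×6) = 170900·e^0.84 = 395867.
Phase 2 runs for 21 − 6 = 15 days at r = 0.25.
N(21) = 395867·e^(0.25×15) = 395867·e^3.75 = 1.68327×10^7.

16800000 cells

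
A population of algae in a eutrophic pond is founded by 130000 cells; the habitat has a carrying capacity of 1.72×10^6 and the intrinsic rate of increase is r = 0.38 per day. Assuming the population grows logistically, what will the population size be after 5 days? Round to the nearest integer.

607916 cells

A = (K − N₀)/N₀ = (1.72×10^6 − 130000)/130000 = 12.231.
N(t) = K/(1 + A·e^(−rt)) = 1.72×10^6/(1 + 12.231×e^(−0.38×5)).
e^(−1.9) = 0.14957; denominator = 1 + 12.231×0.14957 = 2.8293.
N = 1.72×10^6/2.8293 = 607916.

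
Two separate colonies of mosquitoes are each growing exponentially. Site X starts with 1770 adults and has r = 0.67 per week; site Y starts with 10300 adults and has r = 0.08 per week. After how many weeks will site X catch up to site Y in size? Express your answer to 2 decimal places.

Set 1770·e^(0.67t) = 10300·e^(0.08t).
e^((0.67 − 0.08)t) = 10300/1770 → e^(0.59·t) = 5.8192.
0.59·t = ln(5.8192) = 1.7612, so t = 1.7612/0.59 = 2.985.

2.99 weeks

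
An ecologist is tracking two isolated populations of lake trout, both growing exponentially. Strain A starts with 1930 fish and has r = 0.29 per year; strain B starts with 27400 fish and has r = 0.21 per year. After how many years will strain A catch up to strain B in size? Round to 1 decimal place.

Set 1930·e^(0.29t) = 27400·e^(0.21t).
e^((0.29 − 0.21)t) = 27400/1930 → e^(0.08·t) = 14.197.
0.08·t = ln(14.197) = 2.653, so t = 2.653/0.08 = 33.163.

33.2 years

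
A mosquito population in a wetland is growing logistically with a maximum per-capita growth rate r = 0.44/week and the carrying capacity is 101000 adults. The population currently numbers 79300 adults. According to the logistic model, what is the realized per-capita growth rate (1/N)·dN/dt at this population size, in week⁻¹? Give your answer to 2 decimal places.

0.09 per week

(1/N)·dN/dt = r(1 − N/K) = 0.44 × (1 − 79300/101000).
= 0.44 × 0.21485 = 0.094535.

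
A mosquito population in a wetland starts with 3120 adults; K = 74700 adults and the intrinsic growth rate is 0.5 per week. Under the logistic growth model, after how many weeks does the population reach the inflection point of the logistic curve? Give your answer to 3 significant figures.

Logistic growth is fastest at N = K/2 = 37350.
A = (K − N₀)/N₀ = 22.942. Set K/(1 + A·e^(−rt)) = K/2 → A·e^(−rt) = 1.
e^(−0.5t) = 1/22.942 = 0.0435876, so t = ln(22.942)/0.5 = 3.133/0.5 = 6.266.

6.27 weeks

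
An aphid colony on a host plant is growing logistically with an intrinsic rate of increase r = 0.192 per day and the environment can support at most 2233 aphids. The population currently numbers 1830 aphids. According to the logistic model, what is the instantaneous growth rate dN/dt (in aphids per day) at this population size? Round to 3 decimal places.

63.412 aphids per day

dN/dt = rN(1 − N/K) = 0.192 × 1830 × (1 − 1830/2233).
1 − 1830/2233 = 0.18047; dN/dt = 0.192 × 1830 × 0.18047 = 63.412.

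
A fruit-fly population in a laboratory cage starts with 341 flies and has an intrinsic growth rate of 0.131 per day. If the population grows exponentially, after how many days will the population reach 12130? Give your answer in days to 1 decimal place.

Set N₀·e^(rt) = 12130: e^(0.131·t) = 12130/341 = 35.572.
0.131·t = ln(35.572) = 3.5716, so t = 3.5716/0.131 = 27.264.

27.3 days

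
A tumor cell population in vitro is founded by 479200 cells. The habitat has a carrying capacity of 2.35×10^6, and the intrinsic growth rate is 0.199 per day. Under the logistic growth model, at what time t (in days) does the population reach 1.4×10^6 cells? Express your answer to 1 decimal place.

8.8 days

A = (K − N₀)/N₀ = (2.35×10^6 − 479200)/479200 = 3.904.
Solve 2.35×10^6/(1 + 3.904·e^(−0.199t)) = 1.4×10^6: 1 + 3.904·e^(−0.199t) = 1.6786, so e^(−0.199t) = 0.173814.
−0.199·t = ln(0.173814) = -1.7498, so t = 1.7498/0.199 = 8.7928.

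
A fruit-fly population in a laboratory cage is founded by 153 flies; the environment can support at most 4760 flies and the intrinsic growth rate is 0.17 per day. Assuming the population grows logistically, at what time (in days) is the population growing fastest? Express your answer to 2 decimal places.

Logistic growth is fastest at N = K/2 = 2380.
A = (K − N₀)/N₀ = 30.111. Set K/(1 + A·e^(−rt)) = K/2 → A·e^(−rt) = 1.
e^(−0.17t) = 1/30.111 = 0.0332103, so t = ln(30.111)/0.17 = 3.4049/0.17 = 20.029.

20.03 days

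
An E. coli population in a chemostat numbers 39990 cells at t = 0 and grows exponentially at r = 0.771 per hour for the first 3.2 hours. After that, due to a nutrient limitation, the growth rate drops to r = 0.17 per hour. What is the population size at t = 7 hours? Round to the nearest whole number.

Phase 1: N(3.2) = 39990·e^(0.771×3.2) = 39990·e^2.467 = 471458.
Phase 2 runs for 7 − 3.2 = 3.8 hours at r = 0.17.
N(7) = 471458·e^(0.17×3.8) = 471458·e^0.646 = 899491.

899491 cells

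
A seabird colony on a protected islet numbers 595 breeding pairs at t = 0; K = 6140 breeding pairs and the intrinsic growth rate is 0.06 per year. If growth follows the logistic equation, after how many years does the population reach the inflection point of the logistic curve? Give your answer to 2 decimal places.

Logistic growth is fastest at N = K/2 = 3070.
A = (K − N₀)/N₀ = 9.3193. Set K/(1 + A·e^(−rt)) = K/2 → A·e^(−rt) = 1.
e^(−0.06t) = 1/9.3193 = 0.107304, so t = ln(9.3193)/0.06 = 2.2321/0.06 = 37.202.

37.20 years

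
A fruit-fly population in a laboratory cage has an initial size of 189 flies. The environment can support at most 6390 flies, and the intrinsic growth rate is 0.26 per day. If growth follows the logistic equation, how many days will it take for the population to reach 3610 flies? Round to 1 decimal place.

A = (K − N₀)/N₀ = (6390 − 189)/189 = 32.81.
Solve 6390/(1 + 32.81·e^(−0.26t)) = 3610: 1 + 32.81·e^(−0.26t) = 1.7701, so e^(−0.26t) = 0.0234713.
−0.26·t = ln(0.0234713) = -3.752, so t = 3.752/0.26 = 14.431.

14.4 days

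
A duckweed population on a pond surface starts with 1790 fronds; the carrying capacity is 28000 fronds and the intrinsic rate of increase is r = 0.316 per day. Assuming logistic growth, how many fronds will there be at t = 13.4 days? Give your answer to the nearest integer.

A = (K − N₀)/N₀ = (28000 − 1790)/1790 = 14.642.
N(t) = K/(1 + A·e^(−rt)) = 28000/(1 + 14.642×e^(−0.316×13.4)).
e^(−4.234) = 0.014489; denominator = 1 + 14.642×0.014489 = 1.2121.
N = 28000/1.2121 = 23099.5.

23100 fronds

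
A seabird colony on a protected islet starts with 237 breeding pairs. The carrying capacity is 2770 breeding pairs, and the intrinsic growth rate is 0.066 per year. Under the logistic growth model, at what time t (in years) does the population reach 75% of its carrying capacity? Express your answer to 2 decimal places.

A = (K − N₀)/N₀ = (2770 − 237)/237 = 10.688.
Solve 2770/(1 + 10.688·e^(−0.066t)) = 2077.5: 1 + 10.688·e^(−0.066t) = 1.3333, so e^(−0.066t) = 0.0311883.
−0.066·t = ln(0.0311883) = -3.4677, so t = 3.4677/0.066 = 52.541.

52.54 years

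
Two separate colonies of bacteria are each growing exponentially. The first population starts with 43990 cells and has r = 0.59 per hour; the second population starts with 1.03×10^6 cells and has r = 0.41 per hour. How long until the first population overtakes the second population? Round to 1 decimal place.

17.5 hours

Set 43990·e^(0.59t) = 1.03×10^6·e^(0.41t).
e^((0.59 − 0.41)t) = 1.03×10^6/43990 → e^(0.18·t) = 23.414.
0.18·t = ln(23.414) = 3.1534, so t = 3.1534/0.18 = 17.519.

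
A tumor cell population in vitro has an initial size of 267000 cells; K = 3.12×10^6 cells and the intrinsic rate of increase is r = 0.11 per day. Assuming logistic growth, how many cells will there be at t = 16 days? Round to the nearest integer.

A = (K − N₀)/N₀ = (3.12×10^6 − 267000)/267000 = 10.685.
N(t) = K/(1 + A·e^(−rt)) = 3.12×10^6/(1 + 10.685×e^(−0.11×16)).
e^(−1.76) = 0.17204; denominator = 1 + 10.685×0.17204 = 2.8384.
N = 3.12×10^6/2.8384 = 1.099224×10^6.

1099224 cells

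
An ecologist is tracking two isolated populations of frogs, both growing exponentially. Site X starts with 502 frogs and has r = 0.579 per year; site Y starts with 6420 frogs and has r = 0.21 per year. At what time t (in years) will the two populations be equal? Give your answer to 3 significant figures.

Set 502·e^(0.579t) = 6420·e^(0.21t).
e^((0.579 − 0.21)t) = 6420/502 → e^(0.369·t) = 12.789.
0.369·t = ln(12.789) = 2.5486, so t = 2.5486/0.369 = 6.9067.

6.91 years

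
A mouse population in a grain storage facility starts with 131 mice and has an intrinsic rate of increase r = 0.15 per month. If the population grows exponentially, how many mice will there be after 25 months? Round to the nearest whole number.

N(t) = N₀·e^(rt) = 131 × e^(0.15×25) = 131 × e^3.75.
e^3.75 ≈ 42.521, so N ≈ 131 × 42.521 = 5570.26.

5570 mice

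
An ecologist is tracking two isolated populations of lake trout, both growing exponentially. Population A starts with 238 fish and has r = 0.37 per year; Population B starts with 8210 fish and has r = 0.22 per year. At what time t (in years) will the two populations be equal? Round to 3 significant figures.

23.6 years

Set 238·e^(0.37t) = 8210·e^(0.22t).
e^((0.37 − 0.22)t) = 8210/238 → e^(0.15·t) = 34.496.
0.15·t = ln(34.496) = 3.5408, so t = 3.5408/0.15 = 23.606.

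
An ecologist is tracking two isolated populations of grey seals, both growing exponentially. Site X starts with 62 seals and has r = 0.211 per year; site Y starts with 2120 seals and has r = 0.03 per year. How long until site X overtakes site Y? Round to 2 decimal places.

Set 62·e^(0.211t) = 2120·e^(0.03t).
e^((0.211 − 0.03)t) = 2120/62 → e^(0.181·t) = 34.194.
0.181·t = ln(34.194) = 3.532, so t = 3.532/0.181 = 19.514.

19.51 years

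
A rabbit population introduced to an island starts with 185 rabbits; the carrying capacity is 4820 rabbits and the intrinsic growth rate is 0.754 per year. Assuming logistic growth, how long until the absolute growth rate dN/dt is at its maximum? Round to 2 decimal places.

4.27 years

Logistic growth is fastest at N = K/2 = 2410.
A = (K − N₀)/N₀ = 25.054. Set K/(1 + A·e^(−rt)) = K/2 → A·e^(−rt) = 1.
e^(−0.754t) = 1/25.054 = 0.0399137, so t = ln(25.054)/0.754 = 3.221/0.754 = 4.2719.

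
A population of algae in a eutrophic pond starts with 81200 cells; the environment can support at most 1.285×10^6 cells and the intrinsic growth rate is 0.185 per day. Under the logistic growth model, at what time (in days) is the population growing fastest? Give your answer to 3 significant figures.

Logistic growth is fastest at N = K/2 = 642500.
A = (K − N₀)/N₀ = 14.825. Set K/(1 + A·e^(−rt)) = K/2 → A·e^(−rt) = 1.
e^(−0.185t) = 1/14.825 = 0.0674531, so t = ln(14.825)/0.185 = 2.6963/0.185 = 14.575.

14.6 days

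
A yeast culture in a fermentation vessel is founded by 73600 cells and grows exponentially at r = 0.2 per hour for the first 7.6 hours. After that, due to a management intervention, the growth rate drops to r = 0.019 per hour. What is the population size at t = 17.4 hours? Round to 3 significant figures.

Phase 1: N(7.6) = 73600·e^(0.2×7.6) = 73600·e^1.52 = 336516.
Phase 2 runs for 17.4 − 7.6 = 9.8 hours at r = 0.019.
N(17.4) = 336516·e^(0.019×9.8) = 336516·e^0.1862 = 405388.

405000 cells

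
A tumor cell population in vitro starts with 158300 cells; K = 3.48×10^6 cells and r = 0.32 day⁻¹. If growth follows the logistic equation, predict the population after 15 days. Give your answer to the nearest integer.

A = (K − N₀)/N₀ = (3.48×10^6 − 158300)/158300 = 20.984.
N(t) = K/(1 + A·e^(−rt)) = 3.48×10^6/(1 + 20.984×e^(−0.32×15)).
e^(−4.8) = 0.0082297; denominator = 1 + 20.984×0.0082297 = 1.1727.
N = 3.48×10^6/1.1727 = 2.967537×10^6.

2967537 cells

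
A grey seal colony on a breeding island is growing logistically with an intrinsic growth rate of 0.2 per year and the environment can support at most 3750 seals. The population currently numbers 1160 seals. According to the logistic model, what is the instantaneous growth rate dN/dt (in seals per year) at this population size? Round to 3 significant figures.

160 seals per year

dN/dt = rN(1 − N/K) = 0.2 × 1160 × (1 − 1160/3750).
1 − 1160/3750 = 0.69067; dN/dt = 0.2 × 1160 × 0.69067 = 160.23.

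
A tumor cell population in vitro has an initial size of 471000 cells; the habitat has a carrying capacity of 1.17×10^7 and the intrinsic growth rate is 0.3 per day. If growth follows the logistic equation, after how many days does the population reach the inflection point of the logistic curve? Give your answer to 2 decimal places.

Logistic growth is fastest at N = K/2 = 5.85×10^6.
A = (K − N₀)/N₀ = 23.841. Set K/(1 + A·e^(−rt)) = K/2 → A·e^(−rt) = 1.
e^(−0.3t) = 1/23.841 = 0.041945, so t = ln(23.841)/0.3 = 3.1714/0.3 = 10.571.

10.57 days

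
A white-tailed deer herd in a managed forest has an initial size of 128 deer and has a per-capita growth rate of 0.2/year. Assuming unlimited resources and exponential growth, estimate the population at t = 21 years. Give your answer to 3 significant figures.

8540 deer

N(t) = N₀·e^(rt) = 128 × e^(0.2×21) = 128 × e^4.2.
e^4.2 ≈ 66.686, so N ≈ 128 × 66.686 = 8535.85.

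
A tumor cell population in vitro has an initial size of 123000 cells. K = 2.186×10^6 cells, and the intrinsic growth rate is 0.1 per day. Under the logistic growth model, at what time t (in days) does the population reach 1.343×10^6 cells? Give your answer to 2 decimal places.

A = (K − N₀)/N₀ = (2.186×10^6 − 123000)/123000 = 16.772.
Solve 2.186×10^6/(1 + 16.772·e^(−0.1t)) = 1.343×10^6: 1 + 16.772·e^(−0.1t) = 1.6277, so e^(−0.1t) = 0.0374246.
−0.1·t = ln(0.0374246) = -3.2854, so t = 3.2854/0.1 = 32.854.

32.85 days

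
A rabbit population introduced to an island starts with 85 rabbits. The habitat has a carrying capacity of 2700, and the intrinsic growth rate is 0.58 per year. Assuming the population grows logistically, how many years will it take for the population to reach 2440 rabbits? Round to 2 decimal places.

A = (K − N₀)/N₀ = (2700 − 85)/85 = 30.765.
Solve 2700/(1 + 30.765·e^(−0.58t)) = 2440: 1 + 30.765·e^(−0.58t) = 1.1066, so e^(−0.58t) = 0.00346362.
−0.58·t = ln(0.00346362) = -5.6654, so t = 5.6654/0.58 = 9.768.

9.77 years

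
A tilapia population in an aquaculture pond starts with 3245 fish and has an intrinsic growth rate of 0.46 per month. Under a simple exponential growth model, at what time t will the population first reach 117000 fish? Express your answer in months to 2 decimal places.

7.79 months

Set N₀·e^(rt) = 117000: e^(0.46·t) = 117000/3245 = 36.055.
0.46·t = ln(36.055) = 3.5851, so t = 3.5851/0.46 = 7.7936.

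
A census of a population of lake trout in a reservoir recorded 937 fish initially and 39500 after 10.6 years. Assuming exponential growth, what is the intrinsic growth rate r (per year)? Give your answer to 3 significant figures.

0.353 per year

From N(t) = N₀·e^(rt): e^(r·10.6) = 39500/937 = 42.156.
r·10.6 = ln(42.156) = 3.7414, so r = 3.7414/10.6 = 0.35296.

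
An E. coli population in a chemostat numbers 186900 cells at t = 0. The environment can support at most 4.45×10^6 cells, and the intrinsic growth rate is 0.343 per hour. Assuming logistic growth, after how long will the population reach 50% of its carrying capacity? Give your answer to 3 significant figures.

A = (K − N₀)/N₀ = (4.45×10^6 − 186900)/186900 = 22.81.
Solve 4.45×10^6/(1 + 22.81·e^(−0.343t)) = 2.225×10^6: 1 + 22.81·e^(−0.343t) = 2, so e^(−0.343t) = 0.0438413.
−0.343·t = ln(0.0438413) = -3.1272, so t = 3.1272/0.343 = 9.1171.

9.12 hours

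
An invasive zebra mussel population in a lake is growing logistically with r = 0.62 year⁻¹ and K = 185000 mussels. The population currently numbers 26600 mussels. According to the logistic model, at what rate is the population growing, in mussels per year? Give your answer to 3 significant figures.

14100 mussels per year

dN/dt = rN(1 − N/K) = 0.62 × 26600 × (1 − 26600/185000).
1 − 26600/185000 = 0.85622; dN/dt = 0.62 × 26600 × 0.85622 = 14121.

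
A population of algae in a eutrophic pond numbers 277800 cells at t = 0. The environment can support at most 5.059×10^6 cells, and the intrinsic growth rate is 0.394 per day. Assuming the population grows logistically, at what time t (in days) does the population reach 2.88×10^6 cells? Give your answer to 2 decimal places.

A = (K − N₀)/N₀ = (5.059×10^6 − 277800)/277800 = 17.211.
Solve 5.059×10^6/(1 + 17.211·e^(−0.394t)) = 2.88×10^6: 1 + 17.211·e^(−0.394t) = 1.7566, so e^(−0.394t) = 0.0439602.
−0.394·t = ln(0.0439602) = -3.1245, so t = 3.1245/0.394 = 7.9301.

7.93 days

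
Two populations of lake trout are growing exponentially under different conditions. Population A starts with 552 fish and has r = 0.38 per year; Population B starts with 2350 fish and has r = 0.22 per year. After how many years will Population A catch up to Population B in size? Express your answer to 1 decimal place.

9.1 years

Set 552·e^(0.38t) = 2350·e^(0.22t).
e^((0.38 − 0.22)t) = 2350/552 → e^(0.16·t) = 4.2572.
0.16·t = ln(4.2572) = 1.4486, so t = 1.4486/0.16 = 9.0539.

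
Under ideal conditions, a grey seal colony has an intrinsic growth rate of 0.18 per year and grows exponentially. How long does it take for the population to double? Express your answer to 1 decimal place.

Doubling time t_d = ln(2)/r = 0.6931/0.18 = 3.8508.

3.9 years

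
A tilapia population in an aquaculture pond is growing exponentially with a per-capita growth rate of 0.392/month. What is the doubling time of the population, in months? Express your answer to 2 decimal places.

1.77 months

Doubling time t_d = ln(2)/r = 0.6931/0.392 = 1.7682.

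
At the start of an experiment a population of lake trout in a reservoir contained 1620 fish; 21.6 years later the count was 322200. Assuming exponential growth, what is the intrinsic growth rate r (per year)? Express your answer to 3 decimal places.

From N(t) = N₀·e^(rt): e^(r·21.6) = 322200/1620 = 198.89.
r·21.6 = ln(198.89) = 5.2927, so r = 5.2927/21.6 = 0.24503.

0.245 per year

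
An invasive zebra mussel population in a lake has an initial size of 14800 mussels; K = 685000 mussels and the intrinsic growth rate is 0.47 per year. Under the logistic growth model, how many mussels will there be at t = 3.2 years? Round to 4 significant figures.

A = (K − N₀)/N₀ = (685000 − 14800)/14800 = 45.284.
N(t) = K/(1 + A·e^(−rt)) = 685000/(1 + 45.284×e^(−0.47×3.2)).
e^(−1.504) = 0.22224; denominator = 1 + 45.284×0.22224 = 11.064.
N = 685000/11.064 = 61913.4.

61910 mussels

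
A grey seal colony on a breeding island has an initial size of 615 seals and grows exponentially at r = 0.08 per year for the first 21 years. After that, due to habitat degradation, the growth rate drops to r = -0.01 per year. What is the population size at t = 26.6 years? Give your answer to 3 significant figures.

Phase 1: N(21) = 615·e^(0.08×21) = 615·e^1.68 = 3299.82.
Phase 2 runs for 26.6 − 21 = 5.6 years at r = -0.01.
N(26.6) = 3299.82·e^(-0.01×5.6) = 3299.82·e^-0.056 = 3120.11.

3120 seals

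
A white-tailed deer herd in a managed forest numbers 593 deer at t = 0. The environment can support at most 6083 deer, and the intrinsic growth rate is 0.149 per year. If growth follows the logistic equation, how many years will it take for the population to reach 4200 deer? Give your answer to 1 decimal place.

20.3 years

A = (K − N₀)/N₀ = (6083 − 593)/593 = 9.258.
Solve 6083/(1 + 9.258·e^(−0.149t)) = 4200: 1 + 9.258·e^(−0.149t) = 1.4483, so e^(−0.149t) = 0.0484265.
−0.149·t = ln(0.0484265) = -3.0277, so t = 3.0277/0.149 = 20.32.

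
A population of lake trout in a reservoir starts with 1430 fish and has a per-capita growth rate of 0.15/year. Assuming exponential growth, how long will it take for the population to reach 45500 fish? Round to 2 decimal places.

Set N₀·e^(rt) = 45500: e^(0.15·t) = 45500/1430 = 31.818.
0.15·t = ln(31.818) = 3.46, so t = 3.46/0.15 = 23.067.

23.07 years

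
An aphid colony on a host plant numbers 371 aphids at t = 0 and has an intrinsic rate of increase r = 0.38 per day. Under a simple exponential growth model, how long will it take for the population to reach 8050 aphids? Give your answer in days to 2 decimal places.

Set N₀·e^(rt) = 8050: e^(0.38·t) = 8050/371 = 21.698.
0.38·t = ln(21.698) = 3.0772, so t = 3.0772/0.38 = 8.098.

8.10 days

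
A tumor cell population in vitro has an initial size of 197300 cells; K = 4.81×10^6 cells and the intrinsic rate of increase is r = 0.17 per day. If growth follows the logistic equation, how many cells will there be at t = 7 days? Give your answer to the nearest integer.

592918 cells

A = (K − N₀)/N₀ = (4.81×10^6 − 197300)/197300 = 23.379.
N(t) = K/(1 + A·e^(−rt)) = 4.81×10^6/(1 + 23.379×e^(−0.17×7)).
e^(−1.19) = 0.30422; denominator = 1 + 23.379×0.30422 = 8.1124.
N = 4.81×10^6/8.1124 = 592918.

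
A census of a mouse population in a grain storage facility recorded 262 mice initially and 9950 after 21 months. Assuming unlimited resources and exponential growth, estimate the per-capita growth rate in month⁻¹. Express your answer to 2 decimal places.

From N(t) = N₀·e^(rt): e^(r·21) = 9950/262 = 37.977.
r·21 = ln(37.977) = 3.637, so r = 3.637/21 = 0.17319.

0.17 per month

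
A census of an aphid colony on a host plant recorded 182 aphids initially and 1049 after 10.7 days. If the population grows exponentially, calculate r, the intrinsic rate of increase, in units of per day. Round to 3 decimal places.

0.164 per day

From N(t) = N₀·e^(rt): e^(r·10.7) = 1049/182 = 5.7637.
r·10.7 = ln(5.7637) = 1.7516, so r = 1.7516/10.7 = 0.1637.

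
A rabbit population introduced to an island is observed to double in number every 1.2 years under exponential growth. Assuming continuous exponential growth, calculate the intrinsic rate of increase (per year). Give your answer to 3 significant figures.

r = ln(2)/t_d = 0.6931/1.2 = 0.57762.

0.578 per year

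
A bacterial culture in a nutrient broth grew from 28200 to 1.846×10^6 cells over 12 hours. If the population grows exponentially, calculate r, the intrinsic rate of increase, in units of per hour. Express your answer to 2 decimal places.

From N(t) = N₀·e^(rt): e^(r·12) = 1.846×10^6/28200 = 65.461.
r·12 = ln(65.461) = 4.1815, so r = 4.1815/12 = 0.34845.

0.35 per hour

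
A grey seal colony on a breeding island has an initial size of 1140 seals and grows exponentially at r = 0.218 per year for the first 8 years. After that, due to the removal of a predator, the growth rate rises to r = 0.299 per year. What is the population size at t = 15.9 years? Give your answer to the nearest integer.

69209 seals

Phase 1: N(8) = 1140·e^(0.218×8) = 1140·e^1.744 = 6521.
Phase 2 runs for 15.9 − 8 = 7.9 years at r = 0.299.
N(15.9) = 6521·e^(0.299×7.9) = 6521·e^2.362 = 69208.8.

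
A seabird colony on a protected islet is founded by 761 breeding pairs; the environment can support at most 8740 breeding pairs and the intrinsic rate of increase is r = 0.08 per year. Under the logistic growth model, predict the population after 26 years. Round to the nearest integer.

A = (K − N₀)/N₀ = (8740 − 761)/761 = 10.485.
N(t) = K/(1 + A·e^(−rt)) = 8740/(1 + 10.485×e^(−0.08×26)).
e^(−2.08) = 0.12493; denominator = 1 + 10.485×0.12493 = 2.3099.
N = 8740/2.3099 = 3783.75.

3784 breeding pairs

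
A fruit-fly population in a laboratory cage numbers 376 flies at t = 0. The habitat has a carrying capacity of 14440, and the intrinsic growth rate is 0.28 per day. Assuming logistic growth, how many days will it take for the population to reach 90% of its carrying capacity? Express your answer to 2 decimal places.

A = (K − N₀)/N₀ = (14440 − 376)/376 = 37.404.
Solve 14440/(1 + 37.404·e^(−0.28t)) = 12996: 1 + 37.404·e^(−0.28t) = 1.1111, so e^(−0.28t) = 0.00297055.
−0.28·t = ln(0.00297055) = -5.819, so t = 5.819/0.28 = 20.782.

20.78 days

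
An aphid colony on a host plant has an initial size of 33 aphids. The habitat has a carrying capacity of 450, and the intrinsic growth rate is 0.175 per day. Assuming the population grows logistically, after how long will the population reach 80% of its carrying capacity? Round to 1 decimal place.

22.4 days

A = (K − N₀)/N₀ = (450 − 33)/33 = 12.636.
Solve 450/(1 + 12.636·e^(−0.175t)) = 360: 1 + 12.636·e^(−0.175t) = 1.25, so e^(−0.175t) = 0.0197842.
−0.175·t = ln(0.0197842) = -3.9229, so t = 3.9229/0.175 = 22.416.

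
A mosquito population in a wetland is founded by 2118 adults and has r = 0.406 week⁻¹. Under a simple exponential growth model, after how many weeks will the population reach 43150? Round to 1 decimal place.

Set N₀·e^(rt) = 43150: e^(0.406·t) = 43150/2118 = 20.373.
0.406·t = ln(20.373) = 3.0142, so t = 3.0142/0.406 = 7.4242.

7.4 weeks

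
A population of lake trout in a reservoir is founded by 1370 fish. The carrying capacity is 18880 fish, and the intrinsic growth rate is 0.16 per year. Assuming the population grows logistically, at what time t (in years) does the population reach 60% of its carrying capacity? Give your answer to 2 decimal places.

A = (K − N₀)/N₀ = (18880 − 1370)/1370 = 12.781.
Solve 18880/(1 + 12.781·e^(−0.16t)) = 11328: 1 + 12.781·e^(−0.16t) = 1.6667, so e^(−0.16t) = 0.0521607.
−0.16·t = ln(0.0521607) = -2.9534, so t = 2.9534/0.16 = 18.459.

18.46 years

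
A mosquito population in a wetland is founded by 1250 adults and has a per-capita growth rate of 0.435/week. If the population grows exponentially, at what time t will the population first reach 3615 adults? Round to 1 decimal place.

Set N₀·e^(rt) = 3615: e^(0.435·t) = 3615/1250 = 2.892.
0.435·t = ln(2.892) = 1.0619, so t = 1.0619/0.435 = 2.4413.

2.4 weeks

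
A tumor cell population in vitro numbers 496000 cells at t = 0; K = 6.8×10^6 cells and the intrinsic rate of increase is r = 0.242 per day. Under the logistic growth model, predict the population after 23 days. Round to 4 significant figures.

6485000 cells

A = (K − N₀)/N₀ = (6.8×10^6 − 496000)/496000 = 12.71.
N(t) = K/(1 + A·e^(−rt)) = 6.8×10^6/(1 + 12.71×e^(−0.242×23)).
e^(−5.566) = 0.0038258; denominator = 1 + 12.71×0.0038258 = 1.0486.
N = 6.8×10^6/1.0486 = 6.484688×10^6.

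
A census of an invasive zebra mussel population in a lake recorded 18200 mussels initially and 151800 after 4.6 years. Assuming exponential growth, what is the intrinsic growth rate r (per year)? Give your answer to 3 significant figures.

From N(t) = N₀·e^(rt): e^(r·4.6) = 151800/18200 = 8.3407.
r·4.6 = ln(8.3407) = 2.1211, so r = 2.1211/4.6 = 0.46112.

0.461 per year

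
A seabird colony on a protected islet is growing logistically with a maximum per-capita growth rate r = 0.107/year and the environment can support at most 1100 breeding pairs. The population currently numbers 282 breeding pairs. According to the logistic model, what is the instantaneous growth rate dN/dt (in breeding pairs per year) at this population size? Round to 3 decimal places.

dN/dt = rN(1 − N/K) = 0.107 × 282 × (1 − 282/1100).
1 − 282/1100 = 0.74364; dN/dt = 0.107 × 282 × 0.74364 = 22.438.

22.438 breeding pairs per year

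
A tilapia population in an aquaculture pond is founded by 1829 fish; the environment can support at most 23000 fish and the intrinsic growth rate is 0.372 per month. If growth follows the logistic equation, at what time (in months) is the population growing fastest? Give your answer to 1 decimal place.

6.6 months

Logistic growth is fastest at N = K/2 = 11500.
A = (K − N₀)/N₀ = 11.575. Set K/(1 + A·e^(−rt)) = K/2 → A·e^(−rt) = 1.
e^(−0.372t) = 1/11.575 = 0.0863918, so t = ln(11.575)/0.372 = 2.4489/0.372 = 6.583.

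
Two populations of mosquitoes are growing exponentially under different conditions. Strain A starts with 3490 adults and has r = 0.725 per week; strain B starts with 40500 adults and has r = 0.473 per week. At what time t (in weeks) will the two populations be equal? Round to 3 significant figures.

Set 3490·e^(0.725t) = 40500·e^(0.473t).
e^((0.725 − 0.473)t) = 40500/3490 → e^(0.252·t) = 11.605.
0.252·t = ln(11.605) = 2.4514, so t = 2.4514/0.252 = 9.7278.

9.73 weeks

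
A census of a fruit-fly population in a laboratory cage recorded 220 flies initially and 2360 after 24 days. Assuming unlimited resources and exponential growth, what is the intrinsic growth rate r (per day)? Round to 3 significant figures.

From N(t) = N₀·e^(rt): e^(r·24) = 2360/220 = 10.727.
r·24 = ln(10.727) = 2.3728, so r = 2.3728/24 = 0.098866.

0.0989 per day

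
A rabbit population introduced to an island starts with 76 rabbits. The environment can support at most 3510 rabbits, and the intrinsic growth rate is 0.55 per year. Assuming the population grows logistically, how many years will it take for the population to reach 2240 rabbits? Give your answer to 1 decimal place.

8.0 years

A = (K − N₀)/N₀ = (3510 − 76)/76 = 45.184.
Solve 3510/(1 + 45.184·e^(−0.55t)) = 2240: 1 + 45.184·e^(−0.55t) = 1.567, so e^(−0.55t) = 0.0125478.
−0.55·t = ln(0.0125478) = -4.3782, so t = 4.3782/0.55 = 7.9604.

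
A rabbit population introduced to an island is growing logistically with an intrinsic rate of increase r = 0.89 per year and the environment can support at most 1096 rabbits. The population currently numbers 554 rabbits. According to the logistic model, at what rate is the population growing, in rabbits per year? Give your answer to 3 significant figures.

244 rabbits per year

dN/dt = rN(1 − N/K) = 0.89 × 554 × (1 − 554/1096).
1 − 554/1096 = 0.49453; dN/dt = 0.89 × 554 × 0.49453 = 243.83.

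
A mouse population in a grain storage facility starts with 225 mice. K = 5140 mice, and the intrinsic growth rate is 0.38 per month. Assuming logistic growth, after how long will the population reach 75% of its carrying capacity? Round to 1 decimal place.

A = (K − N₀)/N₀ = (5140 − 225)/225 = 21.844.
Solve 5140/(1 + 21.844·e^(−0.38t)) = 3855: 1 + 21.844·e^(−0.38t) = 1.3333, so e^(−0.38t) = 0.0152594.
−0.38·t = ln(0.0152594) = -4.1826, so t = 4.1826/0.38 = 11.007.

11.0 months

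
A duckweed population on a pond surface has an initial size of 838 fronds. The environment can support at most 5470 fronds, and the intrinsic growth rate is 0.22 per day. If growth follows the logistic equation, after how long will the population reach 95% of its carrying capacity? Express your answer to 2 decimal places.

21.16 days

A = (K − N₀)/N₀ = (5470 − 838)/838 = 5.5274.
Solve 5470/(1 + 5.5274·e^(−0.22t)) = 5196.5: 1 + 5.5274·e^(−0.22t) = 1.0526, so e^(−0.22t) = 0.00952186.
−0.22·t = ln(0.00952186) = -4.6542, so t = 4.6542/0.22 = 21.155.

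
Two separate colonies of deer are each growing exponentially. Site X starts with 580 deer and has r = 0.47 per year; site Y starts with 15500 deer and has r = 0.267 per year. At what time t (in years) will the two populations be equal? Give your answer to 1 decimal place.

16.2 years

Set 580·e^(0.47t) = 15500·e^(0.267t).
e^((0.47 − 0.267)t) = 15500/580 → e^(0.203·t) = 26.724.
0.203·t = ln(26.724) = 3.2856, so t = 3.2856/0.203 = 16.185.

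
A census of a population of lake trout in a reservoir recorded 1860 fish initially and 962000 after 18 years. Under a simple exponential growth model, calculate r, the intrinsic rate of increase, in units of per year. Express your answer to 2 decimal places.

0.35 per year

From N(t) = N₀·e^(rt): e^(r·18) = 962000/1860 = 517.2.
r·18 = ln(517.2) = 6.2484, so r = 6.2484/18 = 0.34714.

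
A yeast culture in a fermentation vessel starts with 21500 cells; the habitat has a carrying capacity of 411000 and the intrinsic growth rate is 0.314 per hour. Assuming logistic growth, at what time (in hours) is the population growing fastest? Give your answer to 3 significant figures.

Logistic growth is fastest at N = K/2 = 205500.
A = (K − N₀)/N₀ = 18.116. Set K/(1 + A·e^(−rt)) = K/2 → A·e^(−rt) = 1.
e^(−0.314t) = 1/18.116 = 0.055199, so t = ln(18.116)/0.314 = 2.8968/0.314 = 9.2255.

9.23 hours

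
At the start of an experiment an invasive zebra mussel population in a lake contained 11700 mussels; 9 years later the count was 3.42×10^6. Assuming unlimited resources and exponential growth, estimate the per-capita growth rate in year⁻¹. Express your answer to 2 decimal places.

0.63 per year

From N(t) = N₀·e^(rt): e^(r·9) = 3.42×10^6/11700 = 292.31.
r·9 = ln(292.31) = 5.6778, so r = 5.6778/9 = 0.63087.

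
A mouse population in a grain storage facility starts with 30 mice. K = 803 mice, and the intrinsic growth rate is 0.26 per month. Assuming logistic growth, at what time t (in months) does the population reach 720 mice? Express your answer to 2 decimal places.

A = (K − N₀)/N₀ = (803 − 30)/30 = 25.767.
Solve 803/(1 + 25.767·e^(−0.26t)) = 720: 1 + 25.767·e^(−0.26t) = 1.1153, so e^(−0.26t) = 0.00447391.
−0.26·t = ln(0.00447391) = -5.4095, so t = 5.4095/0.26 = 20.806.

20.81 months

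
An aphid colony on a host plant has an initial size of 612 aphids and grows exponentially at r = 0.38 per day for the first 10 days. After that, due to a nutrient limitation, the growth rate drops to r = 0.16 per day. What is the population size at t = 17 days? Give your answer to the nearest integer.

Phase 1: N(10) = 612·e^(0.38×10) = 612·e^3.8 = 27357.1.
Phase 2 runs for 17 − 10 = 7 days at r = 0.16.
N(17) = 27357.1·e^(0.16×7) = 27357.1·e^1.12 = 83845.6.

83846 aphids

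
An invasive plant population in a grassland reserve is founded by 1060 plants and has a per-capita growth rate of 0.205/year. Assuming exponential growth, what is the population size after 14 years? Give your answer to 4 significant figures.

18700 plants

N(t) = N₀·e^(rt) = 1060 × e^(0.205×14) = 1060 × e^2.87.
e^2.87 ≈ 17.637, so N ≈ 1060 × 17.637 = 18695.2.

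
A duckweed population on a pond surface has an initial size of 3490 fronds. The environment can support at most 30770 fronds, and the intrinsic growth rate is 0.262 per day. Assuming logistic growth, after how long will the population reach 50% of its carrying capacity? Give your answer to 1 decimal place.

A = (K − N₀)/N₀ = (30770 − 3490)/3490 = 7.8166.
Solve 30770/(1 + 7.8166·e^(−0.262t)) = 15385: 1 + 7.8166·e^(−0.262t) = 2, so e^(−0.262t) = 0.127933.
−0.262·t = ln(0.127933) = -2.0563, so t = 2.0563/0.262 = 7.8483.

7.8 days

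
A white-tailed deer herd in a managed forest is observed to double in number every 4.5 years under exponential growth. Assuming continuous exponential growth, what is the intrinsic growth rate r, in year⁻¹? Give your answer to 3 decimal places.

0.154 per year

r = ln(2)/t_d = 0.6931/4.5 = 0.15403.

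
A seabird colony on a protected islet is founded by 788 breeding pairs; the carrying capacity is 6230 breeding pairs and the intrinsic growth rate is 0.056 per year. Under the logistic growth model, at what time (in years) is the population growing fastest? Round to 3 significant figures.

Logistic growth is fastest at N = K/2 = 3115.
A = (K − N₀)/N₀ = 6.9061. Set K/(1 + A·e^(−rt)) = K/2 → A·e^(−rt) = 1.
e^(−0.056t) = 1/6.9061 = 0.1448, so t = ln(6.9061)/0.056 = 1.9324/0.056 = 34.507.

34.5 years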